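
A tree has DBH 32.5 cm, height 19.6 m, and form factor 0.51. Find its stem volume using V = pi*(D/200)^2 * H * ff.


(D/200)^2 = (32.5/200)^2 = 0.1625^2 = 0.02640625
BA = 3.141593 * 0.02640625 = 0.0829577 m^2
V = 0.0829577 * 19.6 * 0.51 = 0.829245 ≈ 0.829 m^3

0.829 m^3


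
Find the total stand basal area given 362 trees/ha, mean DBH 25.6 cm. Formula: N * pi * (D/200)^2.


(D/200)^2 = (25.6/200)^2 = 0.128^2 = 0.016384
Individual BA = 3.141593 * 0.016384 = 0.0514719 m^2
Stand BA = 362 * 0.0514719 = 18.6328 ≈ 18.63 m^2/ha

18.63 m^2/ha


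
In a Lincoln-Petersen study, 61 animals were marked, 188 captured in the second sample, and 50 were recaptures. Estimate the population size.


N = M * C / R = 61 * 188 / 50 = 11468 / 50 = 229.36 ≈ 229

229 individuals


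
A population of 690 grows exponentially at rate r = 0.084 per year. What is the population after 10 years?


r*t = 0.084 * 10 = 0.84
exp(0.84) = 2.31637
N = 690 * 2.31637 = 1598.30 ≈ 1598

1598


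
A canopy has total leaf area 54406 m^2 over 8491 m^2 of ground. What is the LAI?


LAI = 54406 / 8491 = 6.4075 ≈ 6.41

6.41


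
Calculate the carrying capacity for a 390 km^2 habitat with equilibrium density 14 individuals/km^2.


K = 14 * 390 = 5460 individuals

5460 individuals


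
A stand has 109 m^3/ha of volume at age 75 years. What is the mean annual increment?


MAI = 109 / 75 = 1.4533 ≈ 1.45 m^3/ha/yr

1.45 m^3/ha/yr


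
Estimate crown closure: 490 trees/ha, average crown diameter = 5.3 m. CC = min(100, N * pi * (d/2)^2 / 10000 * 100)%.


(d/2)^2 = (5.3/2)^2 = 2.65^2 = 7.0225
Crown area = 3.141593 * 7.0225 = 22.0618 m^2
N * area / 10000 * 100 = 490 * 22.0618 / 10000 * 100 = 108.103
CC = min(100, 108.103) = 100%

100%


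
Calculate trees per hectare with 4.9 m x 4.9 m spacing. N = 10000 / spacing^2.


N = 10000 / 4.9^2 = 10000 / 24.01 = 416.493 ≈ 416 trees/ha

416 trees/ha


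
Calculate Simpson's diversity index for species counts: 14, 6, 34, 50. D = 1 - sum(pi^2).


Total N = 14 + 6 + 34 + 50 = 104
Per-species terms:
  p = 14/104 = 0.134615; p^2 = 0.134615^2 = 0.018121
  p = 6/104 = 0.057692; p^2 = 0.057692^2 = 0.003328
  p = 34/104 = 0.326923; p^2 = 0.326923^2 = 0.106879
  p = 50/104 = 0.480769; p^2 = 0.480769^2 = 0.231139
sum(p^2) = 0.018121 + 0.003328 + 0.106879 + 0.231139 = 0.359467
D = 1 - 0.359467 = 0.640533 ≈ 0.6405

0.6405


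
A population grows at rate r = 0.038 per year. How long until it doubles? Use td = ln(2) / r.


td = ln(2) / 0.038 = 0.693147 / 0.038 = 18.2407 ≈ 18.2 years

18.2 years


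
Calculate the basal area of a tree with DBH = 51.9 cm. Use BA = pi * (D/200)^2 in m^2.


D/200 = 51.9/200 = 0.2595 m
(D/200)^2 = 0.2595^2 = 0.06734025
BA = 3.141593 * 0.06734025 = 0.211556 ≈ 0.2116 m^2

0.2116 m^2


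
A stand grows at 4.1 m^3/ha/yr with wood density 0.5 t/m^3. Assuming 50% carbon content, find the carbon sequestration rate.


C = 4.1 * 0.5 * 0.5 = 1.025 ≈ 1.03 t C/ha/yr

1.03 t C/ha/yr


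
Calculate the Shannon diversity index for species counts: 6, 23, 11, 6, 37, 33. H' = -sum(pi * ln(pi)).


Total N = 6 + 23 + 11 + 6 + 37 + 33 = 116
Per-species terms:
  p = 6/116 = 0.051724; ln(p) = -2.961833; p*ln(p) = 0.051724 * (-2.961833) = -0.153198
  p = 23/116 = 0.198276; ln(p) = -1.618095; p*ln(p) = 0.198276 * (-1.618095) = -0.320829
  p = 11/116 = 0.094828; ln(p) = -2.355691; p*ln(p) = 0.094828 * (-2.355691) = -0.223385
  p = 6/116 = 0.051724; ln(p) = -2.961833; p*ln(p) = 0.051724 * (-2.961833) = -0.153198
  p = 37/116 = 0.318966; ln(p) = -1.142671; p*ln(p) = 0.318966 * (-1.142671) = -0.364473
  p = 33/116 = 0.284483; ln(p) = -1.257082; p*ln(p) = 0.284483 * (-1.257082) = -0.357618
sum(p*ln(p)) = (-0.153198) + (-0.320829) + (-0.223385) + (-0.153198) + (-0.364473) + (-0.357618) = -1.572701
H' = -(-1.572701) = 1.572701 ≈ 1.5727

1.5727


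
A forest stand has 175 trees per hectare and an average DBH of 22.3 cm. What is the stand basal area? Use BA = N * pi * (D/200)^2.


(D/200)^2 = (22.3/200)^2 = 0.1115^2 = 0.01243225
Individual BA = 3.141593 * 0.01243225 = 0.0390571 m^2
Stand BA = 175 * 0.0390571 = 6.83499 ≈ 6.83 m^2/ha

6.83 m^2/ha


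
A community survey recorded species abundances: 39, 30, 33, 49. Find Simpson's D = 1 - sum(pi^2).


Total N = 39 + 30 + 33 + 49 = 151
Per-species terms:
  p = 39/151 = 0.258278; p^2 = 0.258278^2 = 0.066708
  p = 30/151 = 0.198675; p^2 = 0.198675^2 = 0.039472
  p = 33/151 = 0.218543; p^2 = 0.218543^2 = 0.047761
  p = 49/151 = 0.324503; p^2 = 0.324503^2 = 0.105302
sum(p^2) = 0.066708 + 0.039472 + 0.047761 + 0.105302 = 0.259243
D = 1 - 0.259243 = 0.740757 ≈ 0.7408

0.7408


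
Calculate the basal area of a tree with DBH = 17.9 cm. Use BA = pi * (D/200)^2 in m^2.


D/200 = 17.9/200 = 0.0895 m
(D/200)^2 = 0.0895^2 = 0.00801025
BA = 3.141593 * 0.00801025 = 0.0251649 ≈ 0.0252 m^2

0.0252 m^2


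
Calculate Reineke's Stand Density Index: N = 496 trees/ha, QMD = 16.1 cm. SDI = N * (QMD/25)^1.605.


QMD/25 = 16.1/25 = 0.644
(0.644)^1.605 = exp(1.605 * ln(0.644)) = exp(1.605 * (-0.440057)) = exp(-0.706291) = 0.493471
SDI = 496 * 0.493471 = 244.762 ≈ 245

245


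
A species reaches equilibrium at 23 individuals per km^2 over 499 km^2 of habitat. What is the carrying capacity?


K = 23 * 499 = 11477 individuals

11477 individuals


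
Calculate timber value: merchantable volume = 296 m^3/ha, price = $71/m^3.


Value = 296 * 71 = $21016/ha

$21016/ha


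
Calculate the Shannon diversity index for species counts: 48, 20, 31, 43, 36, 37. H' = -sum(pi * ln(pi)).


Total N = 48 + 20 + 31 + 43 + 36 + 37 = 215
Per-species terms:
  p = 48/215 = 0.223256; ln(p) = -1.499436; p*ln(p) = 0.223256 * (-1.499436) = -0.334758
  p = 20/215 = 0.093023; ln(p) = -2.374909; p*ln(p) = 0.093023 * (-2.374909) = -0.220921
  p = 31/215 = 0.144186; ln(p) = -1.936651; p*ln(p) = 0.144186 * (-1.936651) = -0.279238
  p = 43/215 = 0.200000; ln(p) = -1.609438; p*ln(p) = 0.200000 * (-1.609438) = -0.321888
  p = 36/215 = 0.167442; ln(p) = -1.787118; p*ln(p) = 0.167442 * (-1.787118) = -0.299239
  p = 37/215 = 0.172093; ln(p) = -1.759720; p*ln(p) = 0.172093 * (-1.759720) = -0.302835
sum(p*ln(p)) = (-0.334758) + (-0.220921) + (-0.279238) + (-0.321888) + (-0.299239) + (-0.302835) = -1.758879
H' = -(-1.758879) = 1.758879 ≈ 1.7589

1.7589


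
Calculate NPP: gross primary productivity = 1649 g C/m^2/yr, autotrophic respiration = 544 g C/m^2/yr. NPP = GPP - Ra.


NPP = GPP - Ra = 1649 - 544 = 1105 g C/m^2/yr

1105 g C/m^2/yr


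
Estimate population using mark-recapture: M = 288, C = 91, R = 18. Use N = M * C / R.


N = M * C / R = 288 * 91 / 18 = 26208 / 18 = 1456

1456 individuals


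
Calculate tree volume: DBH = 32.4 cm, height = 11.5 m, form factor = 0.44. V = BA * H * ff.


(D/200)^2 = (32.4/200)^2 = 0.162^2 = 0.026244
BA = 3.141593 * 0.026244 = 0.0824480 m^2
V = 0.0824480 * 11.5 * 0.44 = 0.417187 ≈ 0.417 m^3

0.417 m^3


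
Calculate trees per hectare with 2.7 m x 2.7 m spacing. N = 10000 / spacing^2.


N = 10000 / 2.7^2 = 10000 / 7.29 = 1371.74 ≈ 1372 trees/ha

1372 trees/ha


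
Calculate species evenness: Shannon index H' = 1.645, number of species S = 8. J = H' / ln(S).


ln(8) = 2.07944
J = H' / ln(S) = 1.645 / 2.07944 = 0.791078 ≈ 0.7911

0.7911


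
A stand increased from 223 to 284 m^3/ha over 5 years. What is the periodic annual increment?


PAI = (V2 - V1) / period = (284 - 223) / 5 = 61 / 5 = 12.20 m^3/ha/yr

12.20 m^3/ha/yr


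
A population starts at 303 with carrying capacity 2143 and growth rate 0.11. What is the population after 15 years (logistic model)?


(K - N0)/N0 = (2143 - 303)/303 = 1840/303 = 6.07261
r*t = 0.11 * 15 = 1.65; exp(-1.65) = 0.192050
6.07261 * 0.192050 = 1.16624
1 + 1.16624 = 2.16624
N = 2143 / 2.16624 = 989.272 ≈ 989

989


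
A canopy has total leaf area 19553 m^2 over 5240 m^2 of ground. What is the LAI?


LAI = 19553 / 5240 = 3.7315 ≈ 3.73

3.73


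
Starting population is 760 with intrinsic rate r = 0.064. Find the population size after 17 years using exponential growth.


r*t = 0.064 * 17 = 1.088
exp(1.088) = 2.96833
N = 760 * 2.96833 = 2255.93 ≈ 2256

2256


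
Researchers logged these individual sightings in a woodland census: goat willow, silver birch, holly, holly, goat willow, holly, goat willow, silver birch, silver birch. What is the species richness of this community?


Total individuals logged = 9
Distinct species (count of individuals): goat willow (3), silver birch (3), holly (3)
Species richness = number of distinct species = 3

3


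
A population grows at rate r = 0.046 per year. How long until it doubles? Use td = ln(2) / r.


td = ln(2) / 0.046 = 0.693147 / 0.046 = 15.0684 ≈ 15.1 years

15.1 years


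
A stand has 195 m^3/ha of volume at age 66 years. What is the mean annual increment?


MAI = 195 / 66 = 2.9545 ≈ 2.95 m^3/ha/yr

2.95 m^3/ha/yr


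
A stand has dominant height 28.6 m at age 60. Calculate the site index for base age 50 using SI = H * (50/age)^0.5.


50/60 = 0.833333
(0.833333)^0.5 = 0.912871
SI = 28.6 * 0.912871 = 26.1081 ≈ 26.1 m

26.1 m


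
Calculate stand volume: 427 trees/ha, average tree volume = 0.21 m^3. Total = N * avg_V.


V_stand = 427 * 0.21 = 89.67 ≈ 89.7 m^3/ha

89.7 m^3/ha


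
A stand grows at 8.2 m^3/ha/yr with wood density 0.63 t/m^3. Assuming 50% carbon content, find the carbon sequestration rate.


C = 8.2 * 0.63 * 0.5 = 2.583 ≈ 2.58 t C/ha/yr

2.58 t C/ha/yr


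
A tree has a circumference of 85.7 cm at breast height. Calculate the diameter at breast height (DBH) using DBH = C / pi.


DBH = C / pi = 85.7 / 3.141593 = 27.2792 ≈ 27.28 cm

27.28 cm


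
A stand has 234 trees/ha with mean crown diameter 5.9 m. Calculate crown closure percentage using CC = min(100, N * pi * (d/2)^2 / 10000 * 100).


(d/2)^2 = (5.9/2)^2 = 2.95^2 = 8.7025
Crown area = 3.141593 * 8.7025 = 27.3397 m^2
N * area / 10000 * 100 = 234 * 27.3397 / 10000 * 100 = 63.9749
CC = min(100, 63.9749) = 63.9749 ≈ 64.0%

64.0%


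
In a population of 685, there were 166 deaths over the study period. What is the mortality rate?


Mortality rate = 166 / 685 = 0.242336 ≈ 0.2423

0.2423


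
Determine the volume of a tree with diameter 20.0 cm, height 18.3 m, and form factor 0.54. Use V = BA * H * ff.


(D/200)^2 = (20.0/200)^2 = 0.1^2 = 0.01
BA = 3.141593 * 0.01 = 0.0314159 m^2
V = 0.0314159 * 18.3 * 0.54 = 0.310452 ≈ 0.310 m^3

0.310 m^3


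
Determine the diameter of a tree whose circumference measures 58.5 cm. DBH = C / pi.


DBH = C / pi = 58.5 / 3.141593 = 18.6211 ≈ 18.62 cm

18.62 cm


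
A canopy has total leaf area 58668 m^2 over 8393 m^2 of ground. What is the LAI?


LAI = 58668 / 8393 = 6.9901 ≈ 6.99

6.99


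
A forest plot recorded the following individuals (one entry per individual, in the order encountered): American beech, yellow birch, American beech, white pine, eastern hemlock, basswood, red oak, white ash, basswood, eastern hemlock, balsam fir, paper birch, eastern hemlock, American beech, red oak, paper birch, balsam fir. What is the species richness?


Total individuals logged = 17
Distinct species (count of individuals): American beech (3), yellow birch (1), white pine (1), eastern hemlock (3), basswood (2), red oak (2), white ash (1), balsam fir (2), paper birch (2)
Species richness = number of distinct species = 9

9


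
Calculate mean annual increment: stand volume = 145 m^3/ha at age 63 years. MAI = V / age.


MAI = 145 / 63 = 2.3016 ≈ 2.30 m^3/ha/yr

2.30 m^3/ha/yr


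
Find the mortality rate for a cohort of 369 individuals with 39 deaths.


Mortality rate = 39 / 369 = 0.105691 ≈ 0.1057

0.1057


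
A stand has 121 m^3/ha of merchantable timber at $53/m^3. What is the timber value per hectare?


Value = 121 * 53 = $6413/ha

$6413/ha


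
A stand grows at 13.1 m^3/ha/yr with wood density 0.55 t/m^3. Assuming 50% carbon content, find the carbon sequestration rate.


C = 13.1 * 0.55 * 0.5 = 3.6025 ≈ 3.60 t C/ha/yr

3.60 t C/ha/yr


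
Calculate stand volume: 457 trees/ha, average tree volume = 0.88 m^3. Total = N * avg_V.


V_stand = 457 * 0.88 = 402.16 ≈ 402.2 m^3/ha

402.2 m^3/ha


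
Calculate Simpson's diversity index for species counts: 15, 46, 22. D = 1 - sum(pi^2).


Total N = 15 + 46 + 22 = 83
Per-species terms:
  p = 15/83 = 0.180723; p^2 = 0.180723^2 = 0.032661
  p = 46/83 = 0.554217; p^2 = 0.554217^2 = 0.307156
  p = 22/83 = 0.265060; p^2 = 0.265060^2 = 0.070257
sum(p^2) = 0.032661 + 0.307156 + 0.070257 = 0.410074
D = 1 - 0.410074 = 0.589926 ≈ 0.5899

0.5899


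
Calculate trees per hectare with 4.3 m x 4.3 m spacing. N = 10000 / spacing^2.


N = 10000 / 4.3^2 = 10000 / 18.49 = 540.833 ≈ 541 trees/ha

541 trees/ha


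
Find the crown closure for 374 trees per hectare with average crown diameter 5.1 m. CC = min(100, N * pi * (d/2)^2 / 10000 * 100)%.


(d/2)^2 = (5.1/2)^2 = 2.55^2 = 6.5025
Crown area = 3.141593 * 6.5025 = 20.4282 m^2
N * area / 10000 * 100 = 374 * 20.4282 / 10000 * 100 = 76.4015
CC = min(100, 76.4015) = 76.4015 ≈ 76.4%

76.4%


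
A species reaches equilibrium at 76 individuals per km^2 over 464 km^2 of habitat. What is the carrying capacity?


K = 76 * 464 = 35264 individuals

35264 individuals


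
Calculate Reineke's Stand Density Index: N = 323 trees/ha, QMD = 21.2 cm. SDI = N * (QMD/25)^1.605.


QMD/25 = 21.2/25 = 0.848
(0.848)^1.605 = exp(1.605 * ln(0.848)) = exp(1.605 * (-0.164875)) = exp(-0.264624) = 0.767494
SDI = 323 * 0.767494 = 247.901 ≈ 248

248


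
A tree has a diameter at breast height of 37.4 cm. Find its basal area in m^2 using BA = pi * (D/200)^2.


D/200 = 37.4/200 = 0.187 m
(D/200)^2 = 0.187^2 = 0.034969
BA = 3.141593 * 0.034969 = 0.109858 ≈ 0.1099 m^2

0.1099 m^2


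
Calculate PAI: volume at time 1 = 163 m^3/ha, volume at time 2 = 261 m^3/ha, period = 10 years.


PAI = (V2 - V1) / period = (261 - 163) / 10 = 98 / 10 = 9.80 m^3/ha/yr

9.80 m^3/ha/yr


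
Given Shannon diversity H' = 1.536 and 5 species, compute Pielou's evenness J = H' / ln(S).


ln(5) = 1.60944
J = H' / ln(S) = 1.536 / 1.60944 = 0.954369 ≈ 0.9544

0.9544


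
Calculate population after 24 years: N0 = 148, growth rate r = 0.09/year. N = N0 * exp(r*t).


r*t = 0.09 * 24 = 2.16
exp(2.16) = 8.67114
N = 148 * 8.67114 = 1283.33 ≈ 1283

1283


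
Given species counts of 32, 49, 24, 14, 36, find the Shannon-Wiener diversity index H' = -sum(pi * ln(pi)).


Total N = 32 + 49 + 24 + 14 + 36 = 155
Per-species terms:
  p = 32/155 = 0.206452; ln(p) = -1.577687; p*ln(p) = 0.206452 * (-1.577687) = -0.325717
  p = 49/155 = 0.316129; ln(p) = -1.151605; p*ln(p) = 0.316129 * (-1.151605) = -0.364056
  p = 24/155 = 0.154839; ln(p) = -1.865369; p*ln(p) = 0.154839 * (-1.865369) = -0.288832
  p = 14/155 = 0.090323; ln(p) = -2.404363; p*ln(p) = 0.090323 * (-2.404363) = -0.217169
  p = 36/155 = 0.232258; ln(p) = -1.459906; p*ln(p) = 0.232258 * (-1.459906) = -0.339075
sum(p*ln(p)) = (-0.325717) + (-0.364056) + (-0.288832) + (-0.217169) + (-0.339075) = -1.534849
H' = -(-1.534849) = 1.534849 ≈ 1.5348

1.5348


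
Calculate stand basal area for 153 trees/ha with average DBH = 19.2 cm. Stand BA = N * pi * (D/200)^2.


(D/200)^2 = (19.2/200)^2 = 0.096^2 = 0.009216
Individual BA = 3.141593 * 0.009216 = 0.0289529 m^2
Stand BA = 153 * 0.0289529 = 4.42979 ≈ 4.43 m^2/ha

4.43 m^2/ha


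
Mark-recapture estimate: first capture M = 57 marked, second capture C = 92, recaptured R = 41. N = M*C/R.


N = M * C / R = 57 * 92 / 41 = 5244 / 41 = 127.90 ≈ 128

128 individuals


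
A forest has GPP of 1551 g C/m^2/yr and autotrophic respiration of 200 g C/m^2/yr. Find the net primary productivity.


NPP = GPP - Ra = 1551 - 200 = 1351 g C/m^2/yr

1351 g C/m^2/yr


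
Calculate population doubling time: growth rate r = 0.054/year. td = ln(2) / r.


td = ln(2) / 0.054 = 0.693147 / 0.054 = 12.8361 ≈ 12.8 years

12.8 years


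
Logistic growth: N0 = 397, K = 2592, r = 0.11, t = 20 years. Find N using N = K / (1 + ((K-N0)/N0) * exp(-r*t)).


(K - N0)/N0 = (2592 - 397)/397 = 2195/397 = 5.52897
r*t = 0.11 * 20 = 2.2; exp(-2.2) = 0.110803
5.52897 * 0.110803 = 0.612626
1 + 0.612626 = 1.61263
N = 2592 / 1.61263 = 1607.31 ≈ 1607

1607


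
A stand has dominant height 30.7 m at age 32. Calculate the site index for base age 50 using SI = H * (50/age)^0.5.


50/32 = 1.56250
(1.56250)^0.5 = 1.25000
SI = 30.7 * 1.25000 = 38.3750 ≈ 38.4 m

38.4 m


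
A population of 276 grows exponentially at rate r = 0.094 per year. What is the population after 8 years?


r*t = 0.094 * 8 = 0.752
exp(0.752) = 2.12124
N = 276 * 2.12124 = 585.462 ≈ 585

585


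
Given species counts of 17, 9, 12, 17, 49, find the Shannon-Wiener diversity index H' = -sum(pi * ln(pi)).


Total N = 17 + 9 + 12 + 17 + 49 = 104
Per-species terms:
  p = 17/104 = 0.163462; ln(p) = -1.811175; p*ln(p) = 0.163462 * (-1.811175) = -0.296058
  p = 9/104 = 0.086538; ln(p) = -2.447172; p*ln(p) = 0.086538 * (-2.447172) = -0.211773
  p = 12/104 = 0.115385; ln(p) = -2.159481; p*ln(p) = 0.115385 * (-2.159481) = -0.249172
  p = 17/104 = 0.163462; ln(p) = -1.811175; p*ln(p) = 0.163462 * (-1.811175) = -0.296058
  p = 49/104 = 0.471154; ln(p) = -0.752570; p*ln(p) = 0.471154 * (-0.752570) = -0.354576
sum(p*ln(p)) = (-0.296058) + (-0.211773) + (-0.249172) + (-0.296058) + (-0.354576) = -1.407637
H' = -(-1.407637) = 1.407637 ≈ 1.4076

1.4076


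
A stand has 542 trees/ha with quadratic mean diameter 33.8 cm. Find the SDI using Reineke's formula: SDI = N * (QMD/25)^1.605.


QMD/25 = 33.8/25 = 1.352
(1.352)^1.605 = exp(1.605 * ln(1.352)) = exp(1.605 * 0.301585) = exp(0.484044) = 1.62262
SDI = 542 * 1.62262 = 879.460 ≈ 879

879


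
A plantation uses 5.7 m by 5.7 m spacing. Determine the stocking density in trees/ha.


N = 10000 / 5.7^2 = 10000 / 32.49 = 307.787 ≈ 308 trees/ha

308 trees/ha


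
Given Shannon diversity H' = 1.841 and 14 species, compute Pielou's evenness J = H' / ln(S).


ln(14) = 2.63906
J = H' / ln(S) = 1.841 / 2.63906 = 0.697597 ≈ 0.6976

0.6976


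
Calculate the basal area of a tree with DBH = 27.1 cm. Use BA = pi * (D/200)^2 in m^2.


D/200 = 27.1/200 = 0.1355 m
(D/200)^2 = 0.1355^2 = 0.01836025
BA = 3.141593 * 0.01836025 = 0.0576804 ≈ 0.0577 m^2

0.0577 m^2


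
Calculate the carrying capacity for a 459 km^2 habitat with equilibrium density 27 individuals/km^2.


K = 27 * 459 = 12393 individuals

12393 individuals


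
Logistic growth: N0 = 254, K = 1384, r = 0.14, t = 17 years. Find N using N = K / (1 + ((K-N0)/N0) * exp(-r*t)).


(K - N0)/N0 = (1384 - 254)/254 = 1130/254 = 4.44882
r*t = 0.14 * 17 = 2.38; exp(-2.38) = 0.0925506
4.44882 * 0.0925506 = 0.411741
1 + 0.411741 = 1.41174
N = 1384 / 1.41174 = 980.350 ≈ 980

980


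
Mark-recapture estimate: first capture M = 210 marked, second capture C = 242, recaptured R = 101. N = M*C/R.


N = M * C / R = 210 * 242 / 101 = 50820 / 101 = 503.17 ≈ 503

503 individuals


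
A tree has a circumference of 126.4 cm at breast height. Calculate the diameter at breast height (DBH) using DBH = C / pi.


DBH = C / pi = 126.4 / 3.141593 = 40.2344 ≈ 40.23 cm

40.23 cm


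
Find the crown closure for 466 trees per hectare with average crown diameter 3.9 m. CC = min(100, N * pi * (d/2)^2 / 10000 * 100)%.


(d/2)^2 = (3.9/2)^2 = 1.95^2 = 3.8025
Crown area = 3.141593 * 3.8025 = 11.9459 m^2
N * area / 10000 * 100 = 466 * 11.9459 / 10000 * 100 = 55.6679
CC = min(100, 55.6679) = 55.6679 ≈ 55.7%

55.7%


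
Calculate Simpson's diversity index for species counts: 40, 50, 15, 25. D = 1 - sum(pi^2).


Total N = 40 + 50 + 15 + 25 = 130
Per-species terms:
  p = 40/130 = 0.307692; p^2 = 0.307692^2 = 0.094674
  p = 50/130 = 0.384615; p^2 = 0.384615^2 = 0.147929
  p = 15/130 = 0.115385; p^2 = 0.115385^2 = 0.013314
  p = 25/130 = 0.192308; p^2 = 0.192308^2 = 0.036982
sum(p^2) = 0.094674 + 0.147929 + 0.013314 + 0.036982 = 0.292899
D = 1 - 0.292899 = 0.707101 ≈ 0.7071

0.7071


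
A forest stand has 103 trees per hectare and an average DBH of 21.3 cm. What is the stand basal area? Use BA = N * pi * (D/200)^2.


(D/200)^2 = (21.3/200)^2 = 0.1065^2 = 0.01134225
Individual BA = 3.141593 * 0.01134225 = 0.0356327 m^2
Stand BA = 103 * 0.0356327 = 3.67017 ≈ 3.67 m^2/ha

3.67 m^2/ha


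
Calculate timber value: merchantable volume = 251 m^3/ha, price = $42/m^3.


Value = 251 * 42 = $10542/ha

$10542/ha


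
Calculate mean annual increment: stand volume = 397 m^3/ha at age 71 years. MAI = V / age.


MAI = 397 / 71 = 5.5915 ≈ 5.59 m^3/ha/yr

5.59 m^3/ha/yr


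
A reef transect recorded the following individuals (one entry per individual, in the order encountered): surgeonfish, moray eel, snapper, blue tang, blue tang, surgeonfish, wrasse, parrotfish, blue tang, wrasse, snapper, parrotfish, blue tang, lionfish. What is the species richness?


Total individuals logged = 14
Distinct species (count of individuals): surgeonfish (2), moray eel (1), snapper (2), blue tang (4), wrasse (2), parrotfish (2), lionfish (1)
Species richness = number of distinct species = 7

7


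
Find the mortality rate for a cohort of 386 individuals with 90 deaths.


Mortality rate = 90 / 386 = 0.233161 ≈ 0.2332

0.2332


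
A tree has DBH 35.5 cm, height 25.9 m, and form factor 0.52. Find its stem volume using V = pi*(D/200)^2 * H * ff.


(D/200)^2 = (35.5/200)^2 = 0.1775^2 = 0.03150625
BA = 3.141593 * 0.03150625 = 0.0989798 m^2
V = 0.0989798 * 25.9 * 0.52 = 1.33306 ≈ 1.333 m^3

1.333 m^3


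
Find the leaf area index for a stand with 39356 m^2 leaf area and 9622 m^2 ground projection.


LAI = 39356 / 9622 = 4.0902 ≈ 4.09

4.09


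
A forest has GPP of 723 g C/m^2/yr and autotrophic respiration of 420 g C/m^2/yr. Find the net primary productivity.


NPP = GPP - Ra = 723 - 420 = 303 g C/m^2/yr

303 g C/m^2/yr


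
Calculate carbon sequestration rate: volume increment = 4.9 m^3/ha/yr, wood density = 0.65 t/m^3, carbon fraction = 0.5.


C = 4.9 * 0.65 * 0.5 = 1.5925 ≈ 1.59 t C/ha/yr

1.59 t C/ha/yr


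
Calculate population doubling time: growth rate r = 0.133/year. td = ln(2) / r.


td = ln(2) / 0.133 = 0.693147 / 0.133 = 5.21163 ≈ 5.2 years

5.2 years


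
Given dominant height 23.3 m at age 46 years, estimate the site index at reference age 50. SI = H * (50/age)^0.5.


50/46 = 1.08696
(1.08696)^0.5 = 1.04257
SI = 23.3 * 1.04257 = 24.2919 ≈ 24.3 m

24.3 m


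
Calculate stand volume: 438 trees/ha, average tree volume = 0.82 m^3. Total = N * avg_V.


V_stand = 438 * 0.82 = 359.16 ≈ 359.2 m^3/ha

359.2 m^3/ha


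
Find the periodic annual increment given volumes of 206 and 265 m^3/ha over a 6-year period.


PAI = (V2 - V1) / period = (265 - 206) / 6 = 59 / 6 = 9.8333 ≈ 9.83 m^3/ha/yr

9.83 m^3/ha/yr


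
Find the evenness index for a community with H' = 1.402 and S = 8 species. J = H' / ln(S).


ln(8) = 2.07944
J = H' / ln(S) = 1.402 / 2.07944 = 0.674220 ≈ 0.6742

0.6742


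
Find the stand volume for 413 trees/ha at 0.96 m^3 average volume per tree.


V_stand = 413 * 0.96 = 396.48 ≈ 396.5 m^3/ha

396.5 m^3/ha


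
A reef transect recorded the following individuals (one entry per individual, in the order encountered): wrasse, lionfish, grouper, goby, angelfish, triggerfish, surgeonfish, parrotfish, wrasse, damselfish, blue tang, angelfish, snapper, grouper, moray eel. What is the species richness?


Total individuals logged = 15
Distinct species (count of individuals): wrasse (2), lionfish (1), grouper (2), goby (1), angelfish (2), triggerfish (1), surgeonfish (1), parrotfish (1), damselfish (1), blue tang (1), snapper (1), moray eel (1)
Species richness = number of distinct species = 12

12


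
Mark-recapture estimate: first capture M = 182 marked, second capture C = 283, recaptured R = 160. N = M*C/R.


N = M * C / R = 182 * 283 / 160 = 51506 / 160 = 321.91 ≈ 322

322 individuals


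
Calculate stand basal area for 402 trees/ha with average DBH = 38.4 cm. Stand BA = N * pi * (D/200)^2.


(D/200)^2 = (38.4/200)^2 = 0.192^2 = 0.036864
Individual BA = 3.141593 * 0.036864 = 0.115812 m^2
Stand BA = 402 * 0.115812 = 46.5564 ≈ 46.56 m^2/ha

46.56 m^2/ha


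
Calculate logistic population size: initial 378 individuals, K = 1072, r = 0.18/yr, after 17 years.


(K - N0)/N0 = (1072 - 378)/378 = 694/378 = 1.83598
r*t = 0.18 * 17 = 3.06; exp(-3.06) = 0.0468877
1.83598 * 0.0468877 = 0.0860849
1 + 0.0860849 = 1.08608
N = 1072 / 1.08608 = 987.036 ≈ 987

987


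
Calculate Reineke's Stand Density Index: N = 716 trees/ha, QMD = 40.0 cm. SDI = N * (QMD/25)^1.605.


QMD/25 = 40.0/25 = 1.6
(1.6)^1.605 = exp(1.605 * ln(1.6)) = exp(1.605 * 0.470004) = exp(0.754356) = 2.12624
SDI = 716 * 2.12624 = 1522.39 ≈ 1522

1522


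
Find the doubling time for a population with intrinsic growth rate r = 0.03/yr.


td = ln(2) / 0.03 = 0.693147 / 0.03 = 23.1049 ≈ 23.1 years

23.1 years


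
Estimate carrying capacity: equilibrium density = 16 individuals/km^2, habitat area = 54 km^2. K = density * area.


K = 16 * 54 = 864 individuals

864 individuals


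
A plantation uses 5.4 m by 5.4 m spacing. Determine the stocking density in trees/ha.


N = 10000 / 5.4^2 = 10000 / 29.16 = 342.936 ≈ 343 trees/ha

343 trees/ha


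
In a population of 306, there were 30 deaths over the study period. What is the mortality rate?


Mortality rate = 30 / 306 = 0.098039 ≈ 0.0980

0.0980


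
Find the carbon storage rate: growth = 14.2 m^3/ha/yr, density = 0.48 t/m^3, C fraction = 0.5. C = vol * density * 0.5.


C = 14.2 * 0.48 * 0.5 = 3.408 ≈ 3.41 t C/ha/yr

3.41 t C/ha/yr


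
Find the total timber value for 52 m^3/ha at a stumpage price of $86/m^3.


Value = 52 * 86 = $4472/ha

$4472/ha


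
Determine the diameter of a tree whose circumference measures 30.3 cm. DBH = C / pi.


DBH = C / pi = 30.3 / 3.141593 = 9.64479 ≈ 9.64 cm

9.64 cm


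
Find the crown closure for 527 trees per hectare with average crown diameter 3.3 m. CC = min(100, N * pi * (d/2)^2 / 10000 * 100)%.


(d/2)^2 = (3.3/2)^2 = 1.65^2 = 2.7225
Crown area = 3.141593 * 2.7225 = 8.55299 m^2
N * area / 10000 * 100 = 527 * 8.55299 / 10000 * 100 = 45.0743
CC = min(100, 45.0743) = 45.0743 ≈ 45.1%

45.1%


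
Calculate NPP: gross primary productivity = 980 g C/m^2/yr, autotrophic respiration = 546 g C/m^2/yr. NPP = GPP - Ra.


NPP = GPP - Ra = 980 - 546 = 434 g C/m^2/yr

434 g C/m^2/yr


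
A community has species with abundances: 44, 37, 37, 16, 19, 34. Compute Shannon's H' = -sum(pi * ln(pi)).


Total N = 44 + 37 + 37 + 16 + 19 + 34 = 187
Per-species terms:
  p = 44/187 = 0.235294; ln(p) = -1.446919; p*ln(p) = 0.235294 * (-1.446919) = -0.340451
  p = 37/187 = 0.197861; ln(p) = -1.620191; p*ln(p) = 0.197861 * (-1.620191) = -0.320573
  p = 37/187 = 0.197861; ln(p) = -1.620191; p*ln(p) = 0.197861 * (-1.620191) = -0.320573
  p = 16/187 = 0.085561; ln(p) = -2.458526; p*ln(p) = 0.085561 * (-2.458526) = -0.210354
  p = 19/187 = 0.101604; ln(p) = -2.286672; p*ln(p) = 0.101604 * (-2.286672) = -0.232335
  p = 34/187 = 0.181818; ln(p) = -1.704749; p*ln(p) = 0.181818 * (-1.704749) = -0.309954
sum(p*ln(p)) = (-0.340451) + (-0.320573) + (-0.320573) + (-0.210354) + (-0.232335) + (-0.309954) = -1.734240
H' = -(-1.734240) = 1.734240 ≈ 1.7342

1.7342


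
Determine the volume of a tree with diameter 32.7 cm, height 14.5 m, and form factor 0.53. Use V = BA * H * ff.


(D/200)^2 = (32.7/200)^2 = 0.1635^2 = 0.02673225
BA = 3.141593 * 0.02673225 = 0.0839818 m^2
V = 0.0839818 * 14.5 * 0.53 = 0.645400 ≈ 0.645 m^3

0.645 m^3


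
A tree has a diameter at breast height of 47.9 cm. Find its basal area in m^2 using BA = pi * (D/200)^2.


D/200 = 47.9/200 = 0.2395 m
(D/200)^2 = 0.2395^2 = 0.05736025
BA = 3.141593 * 0.05736025 = 0.180203 ≈ 0.1802 m^2

0.1802 m^2


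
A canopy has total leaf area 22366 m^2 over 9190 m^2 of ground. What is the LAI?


LAI = 22366 / 9190 = 2.4337 ≈ 2.43

2.43


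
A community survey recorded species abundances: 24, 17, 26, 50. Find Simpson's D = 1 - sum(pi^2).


Total N = 24 + 17 + 26 + 50 = 117
Per-species terms:
  p = 24/117 = 0.205128; p^2 = 0.205128^2 = 0.042077
  p = 17/117 = 0.145299; p^2 = 0.145299^2 = 0.021112
  p = 26/117 = 0.222222; p^2 = 0.222222^2 = 0.049383
  p = 50/117 = 0.427350; p^2 = 0.427350^2 = 0.182628
sum(p^2) = 0.042077 + 0.021112 + 0.049383 + 0.182628 = 0.295200
D = 1 - 0.295200 = 0.704800 ≈ 0.7048

0.7048


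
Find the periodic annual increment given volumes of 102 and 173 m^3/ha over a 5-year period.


PAI = (V2 - V1) / period = (173 - 102) / 5 = 71 / 5 = 14.20 m^3/ha/yr

14.20 m^3/ha/yr


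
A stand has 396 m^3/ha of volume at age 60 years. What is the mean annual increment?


MAI = 396 / 60 = 6.60 m^3/ha/yr

6.60 m^3/ha/yr


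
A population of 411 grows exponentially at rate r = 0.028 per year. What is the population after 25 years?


r*t = 0.028 * 25 = 0.7
exp(0.7) = 2.01375
N = 411 * 2.01375 = 827.651 ≈ 828

828


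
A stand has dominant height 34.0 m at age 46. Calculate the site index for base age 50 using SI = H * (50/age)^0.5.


50/46 = 1.08696
(1.08696)^0.5 = 1.04257
SI = 34.0 * 1.04257 = 35.4474 ≈ 35.4 m

35.4 m


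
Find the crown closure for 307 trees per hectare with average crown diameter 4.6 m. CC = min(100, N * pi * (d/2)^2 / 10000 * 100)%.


(d/2)^2 = (4.6/2)^2 = 2.3^2 = 5.29
Crown area = 3.141593 * 5.29 = 16.6190 m^2
N * area / 10000 * 100 = 307 * 16.6190 / 10000 * 100 = 51.0203
CC = min(100, 51.0203) = 51.0203 ≈ 51.0%

51.0%


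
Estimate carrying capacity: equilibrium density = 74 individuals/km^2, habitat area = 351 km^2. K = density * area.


K = 74 * 351 = 25974 individuals

25974 individuals


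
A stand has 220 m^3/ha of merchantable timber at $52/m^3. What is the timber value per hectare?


Value = 220 * 52 = $11440/ha

$11440/ha


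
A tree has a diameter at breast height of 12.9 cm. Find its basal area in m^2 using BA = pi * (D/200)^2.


D/200 = 12.9/200 = 0.0645 m
(D/200)^2 = 0.0645^2 = 0.00416025
BA = 3.141593 * 0.00416025 = 0.0130698 ≈ 0.0131 m^2

0.0131 m^2


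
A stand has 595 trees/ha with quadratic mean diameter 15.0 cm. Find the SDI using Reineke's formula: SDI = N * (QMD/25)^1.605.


QMD/25 = 15.0/25 = 0.6
(0.6)^1.605 = exp(1.605 * ln(0.6)) = exp(1.605 * (-0.510826)) = exp(-0.819876) = 0.440486
SDI = 595 * 0.440486 = 262.089 ≈ 262

262


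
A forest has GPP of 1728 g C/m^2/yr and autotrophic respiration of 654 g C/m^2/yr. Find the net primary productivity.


NPP = GPP - Ra = 1728 - 654 = 1074 g C/m^2/yr

1074 g C/m^2/yr


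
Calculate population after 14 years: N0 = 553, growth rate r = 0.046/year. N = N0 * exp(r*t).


r*t = 0.046 * 14 = 0.644
exp(0.644) = 1.90408
N = 553 * 1.90408 = 1052.96 ≈ 1053

1053


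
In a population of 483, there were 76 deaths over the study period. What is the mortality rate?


Mortality rate = 76 / 483 = 0.1573499 ≈ 0.1573

0.1573


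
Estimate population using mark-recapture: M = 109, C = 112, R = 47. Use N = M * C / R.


N = M * C / R = 109 * 112 / 47 = 12208 / 47 = 259.74 ≈ 260

260 individuals


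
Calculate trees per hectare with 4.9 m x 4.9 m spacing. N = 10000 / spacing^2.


N = 10000 / 4.9^2 = 10000 / 24.01 = 416.493 ≈ 416 trees/ha

416 trees/ha


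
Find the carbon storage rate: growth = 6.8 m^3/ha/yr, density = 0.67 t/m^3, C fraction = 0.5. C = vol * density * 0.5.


C = 6.8 * 0.67 * 0.5 = 2.278 ≈ 2.28 t C/ha/yr

2.28 t C/ha/yr


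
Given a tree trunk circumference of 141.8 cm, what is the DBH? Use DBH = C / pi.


DBH = C / pi = 141.8 / 3.141593 = 45.1363 ≈ 45.14 cm

45.14 cm


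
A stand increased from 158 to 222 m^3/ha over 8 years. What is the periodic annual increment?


PAI = (V2 - V1) / period = (222 - 158) / 8 = 64 / 8 = 8.00 m^3/ha/yr

8.00 m^3/ha/yr


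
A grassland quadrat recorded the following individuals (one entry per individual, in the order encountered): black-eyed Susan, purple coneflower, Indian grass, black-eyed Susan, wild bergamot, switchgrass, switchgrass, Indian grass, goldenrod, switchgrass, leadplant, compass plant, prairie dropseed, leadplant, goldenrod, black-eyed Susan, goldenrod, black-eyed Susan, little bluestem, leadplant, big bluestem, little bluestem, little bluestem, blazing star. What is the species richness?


Total individuals logged = 24
Distinct species (count of individuals): black-eyed Susan (4), purple coneflower (1), Indian grass (2), wild bergamot (1), switchgrass (3), goldenrod (3), leadplant (3), compass plant (1), prairie dropseed (1), little bluestem (3), big bluestem (1), blazing star (1)
Species richness = number of distinct species = 12

12


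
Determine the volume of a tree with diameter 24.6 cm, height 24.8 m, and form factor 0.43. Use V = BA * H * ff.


(D/200)^2 = (24.6/200)^2 = 0.123^2 = 0.015129
BA = 3.141593 * 0.015129 = 0.0475292 m^2
V = 0.0475292 * 24.8 * 0.43 = 0.506851 ≈ 0.507 m^3

0.507 m^3


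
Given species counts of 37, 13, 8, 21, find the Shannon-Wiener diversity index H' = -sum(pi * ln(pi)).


Total N = 37 + 13 + 8 + 21 = 79
Per-species terms:
  p = 37/79 = 0.468354; ln(p) = -0.758531; p*ln(p) = 0.468354 * (-0.758531) = -0.355261
  p = 13/79 = 0.164557; ln(p) = -1.804498; p*ln(p) = 0.164557 * (-1.804498) = -0.296943
  p = 8/79 = 0.101266; ln(p) = -2.290005; p*ln(p) = 0.101266 * (-2.290005) = -0.231900
  p = 21/79 = 0.265823; ln(p) = -1.324925; p*ln(p) = 0.265823 * (-1.324925) = -0.352196
sum(p*ln(p)) = (-0.355261) + (-0.296943) + (-0.231900) + (-0.352196) = -1.236300
H' = -(-1.236300) = 1.236300 ≈ 1.2363

1.2363


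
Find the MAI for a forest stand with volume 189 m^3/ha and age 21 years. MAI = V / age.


MAI = 189 / 21 = 9.00 m^3/ha/yr

9.00 m^3/ha/yr


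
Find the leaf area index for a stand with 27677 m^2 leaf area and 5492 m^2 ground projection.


LAI = 27677 / 5492 = 5.0395 ≈ 5.04

5.04


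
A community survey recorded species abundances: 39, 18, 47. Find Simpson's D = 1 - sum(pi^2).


Total N = 39 + 18 + 47 = 104
Per-species terms:
  p = 39/104 = 0.375000; p^2 = 0.375000^2 = 0.140625
  p = 18/104 = 0.173077; p^2 = 0.173077^2 = 0.029956
  p = 47/104 = 0.451923; p^2 = 0.451923^2 = 0.204234
sum(p^2) = 0.140625 + 0.029956 + 0.204234 = 0.374815
D = 1 - 0.374815 = 0.625185 ≈ 0.6252

0.6252


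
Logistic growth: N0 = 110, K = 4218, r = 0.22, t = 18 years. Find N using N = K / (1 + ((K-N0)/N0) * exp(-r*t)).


(K - N0)/N0 = (4218 - 110)/110 = 4108/110 = 37.3455
r*t = 0.22 * 18 = 3.96; exp(-3.96) = 0.0190631
37.3455 * 0.0190631 = 0.711921
1 + 0.711921 = 1.71192
N = 4218 / 1.71192 = 2463.90 ≈ 2464

2464


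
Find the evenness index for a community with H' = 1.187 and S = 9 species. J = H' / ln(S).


ln(9) = 2.19722
J = H' / ln(S) = 1.187 / 2.19722 = 0.540228 ≈ 0.5402

0.5402


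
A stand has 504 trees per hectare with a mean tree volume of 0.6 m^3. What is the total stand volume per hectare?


V_stand = 504 * 0.6 = 302.4 m^3/ha

302.4 m^3/ha


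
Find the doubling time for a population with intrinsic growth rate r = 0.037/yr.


td = ln(2) / 0.037 = 0.693147 / 0.037 = 18.7337 ≈ 18.7 years

18.7 years


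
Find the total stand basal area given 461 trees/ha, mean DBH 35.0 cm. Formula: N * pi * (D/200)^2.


(D/200)^2 = (35.0/200)^2 = 0.175^2 = 0.030625
Individual BA = 3.141593 * 0.030625 = 0.0962113 m^2
Stand BA = 461 * 0.0962113 = 44.3534 ≈ 44.35 m^2/ha

44.35 m^2/ha


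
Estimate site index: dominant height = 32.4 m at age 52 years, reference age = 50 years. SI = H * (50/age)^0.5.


50/52 = 0.961538
(0.961538)^0.5 = 0.980580
SI = 32.4 * 0.980580 = 31.7708 ≈ 31.8 m

31.8 m


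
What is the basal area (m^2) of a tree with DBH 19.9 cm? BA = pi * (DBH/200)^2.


D/200 = 19.9/200 = 0.0995 m
(D/200)^2 = 0.0995^2 = 0.00990025
BA = 3.141593 * 0.00990025 = 0.0311026 ≈ 0.0311 m^2

0.0311 m^2


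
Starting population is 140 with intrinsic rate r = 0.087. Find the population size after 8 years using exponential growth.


r*t = 0.087 * 8 = 0.696
exp(0.696) = 2.00571
N = 140 * 2.00571 = 280.799 ≈ 281

281


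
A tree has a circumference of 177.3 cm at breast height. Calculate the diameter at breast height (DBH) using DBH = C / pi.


DBH = C / pi = 177.3 / 3.141593 = 56.4363 ≈ 56.44 cm

56.44 cm


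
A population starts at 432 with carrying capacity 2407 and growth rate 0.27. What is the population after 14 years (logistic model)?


(K - N0)/N0 = (2407 - 432)/432 = 1975/432 = 4.57176
r*t = 0.27 * 14 = 3.78; exp(-3.78) = 0.0228227
4.57176 * 0.0228227 = 0.104340
1 + 0.104340 = 1.10434
N = 2407 / 1.10434 = 2179.58 ≈ 2180

2180


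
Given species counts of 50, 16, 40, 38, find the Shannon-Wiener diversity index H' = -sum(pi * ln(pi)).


Total N = 50 + 16 + 40 + 38 = 144
Per-species terms:
  p = 50/144 = 0.347222; ln(p) = -1.057791; p*ln(p) = 0.347222 * (-1.057791) = -0.367288
  p = 16/144 = 0.111111; ln(p) = -2.197226; p*ln(p) = 0.111111 * (-2.197226) = -0.244136
  p = 40/144 = 0.277778; ln(p) = -1.280933; p*ln(p) = 0.277778 * (-1.280933) = -0.355815
  p = 38/144 = 0.263889; ln(p) = -1.332227; p*ln(p) = 0.263889 * (-1.332227) = -0.351560
sum(p*ln(p)) = (-0.367288) + (-0.244136) + (-0.355815) + (-0.351560) = -1.318799
H' = -(-1.318799) = 1.318799 ≈ 1.3188

1.3188


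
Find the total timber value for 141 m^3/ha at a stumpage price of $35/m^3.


Value = 141 * 35 = $4935/ha

$4935/ha


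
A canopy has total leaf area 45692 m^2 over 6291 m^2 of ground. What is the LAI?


LAI = 45692 / 6291 = 7.2631 ≈ 7.26

7.26


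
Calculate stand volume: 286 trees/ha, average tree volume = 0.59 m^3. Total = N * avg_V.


V_stand = 286 * 0.59 = 168.74 ≈ 168.7 m^3/ha

168.7 m^3/ha


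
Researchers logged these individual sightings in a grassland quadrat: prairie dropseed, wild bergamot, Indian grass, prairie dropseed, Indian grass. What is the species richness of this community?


Total individuals logged = 5
Distinct species (count of individuals): prairie dropseed (2), wild bergamot (1), Indian grass (2)
Species richness = number of distinct species = 3

3


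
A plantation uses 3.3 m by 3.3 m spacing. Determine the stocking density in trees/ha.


N = 10000 / 3.3^2 = 10000 / 10.89 = 918.274 ≈ 918 trees/ha

918 trees/ha


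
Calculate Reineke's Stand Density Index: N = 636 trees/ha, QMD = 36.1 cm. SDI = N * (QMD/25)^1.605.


QMD/25 = 36.1/25 = 1.444
(1.444)^1.605 = exp(1.605 * ln(1.444)) = exp(1.605 * 0.367417) = exp(0.589704) = 1.80345
SDI = 636 * 1.80345 = 1146.99 ≈ 1147

1147


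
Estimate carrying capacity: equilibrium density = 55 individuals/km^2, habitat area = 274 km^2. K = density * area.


K = 55 * 274 = 15070 individuals

15070 individuals


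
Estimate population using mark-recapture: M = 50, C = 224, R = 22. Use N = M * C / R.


N = M * C / R = 50 * 224 / 22 = 11200 / 22 = 509.09 ≈ 509

509 individuals


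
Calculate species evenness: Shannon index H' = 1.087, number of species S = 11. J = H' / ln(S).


ln(11) = 2.39790
J = H' / ln(S) = 1.087 / 2.39790 = 0.453313 ≈ 0.4533

0.4533


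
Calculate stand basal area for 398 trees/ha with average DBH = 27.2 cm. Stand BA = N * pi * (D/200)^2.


(D/200)^2 = (27.2/200)^2 = 0.136^2 = 0.018496
Individual BA = 3.141593 * 0.018496 = 0.0581069 m^2
Stand BA = 398 * 0.0581069 = 23.1265 ≈ 23.13 m^2/ha

23.13 m^2/ha


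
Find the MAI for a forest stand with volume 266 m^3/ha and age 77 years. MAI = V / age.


MAI = 266 / 77 = 3.4545 ≈ 3.45 m^3/ha/yr

3.45 m^3/ha/yr
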